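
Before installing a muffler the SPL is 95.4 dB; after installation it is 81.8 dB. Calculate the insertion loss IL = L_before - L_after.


Insertion loss = SPL without muffler - SPL with muffler
IL = 95.4 - 81.8 = 13.6 dB


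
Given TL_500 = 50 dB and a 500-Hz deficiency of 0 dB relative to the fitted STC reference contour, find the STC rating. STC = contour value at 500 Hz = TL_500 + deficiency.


By ASTM E413, STC = value of the fitted reference contour at 500 Hz.
Contour value at 500 Hz = TL_500 + deficiency = 50 + 0 = 50
STC = 50


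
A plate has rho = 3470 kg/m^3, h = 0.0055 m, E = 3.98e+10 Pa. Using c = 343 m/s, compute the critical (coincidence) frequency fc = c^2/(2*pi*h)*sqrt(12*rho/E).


12*rho/E = 12*3470/3.98e+10 = 1.04623e-06
sqrt(12*rho/E) = sqrt(1.04623e-06) = 0.00102285
c^2/(2*pi*h) = 343^2/(2*pi*0.0055) = 3.40444e+06
fc = 3.40444e+06 * 0.00102285 = 3482.2 Hz


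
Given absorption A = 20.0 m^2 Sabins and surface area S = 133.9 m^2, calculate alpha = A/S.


Absorption coefficient = absorbed power / incident power
alpha = A / S = 20.0 / 133.9 = 0.14937


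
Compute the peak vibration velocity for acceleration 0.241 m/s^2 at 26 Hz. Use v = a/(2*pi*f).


omega = 2*pi*f = 2*pi*26 = 163.363 rad/s
v = a / omega = 0.241 / 163.363 = 0.0014752 m/s


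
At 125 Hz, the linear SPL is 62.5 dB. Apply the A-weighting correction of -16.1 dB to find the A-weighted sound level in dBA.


A-weighting table: 125 Hz -> -16.1 dB correction
SPL_A = SPL + correction = 62.5 + (-16.1) = 46.4 dBA


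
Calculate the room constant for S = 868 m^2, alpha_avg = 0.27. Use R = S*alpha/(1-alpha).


R = 868 * 0.27 / (1 - 0.27) = 321.04 m^2


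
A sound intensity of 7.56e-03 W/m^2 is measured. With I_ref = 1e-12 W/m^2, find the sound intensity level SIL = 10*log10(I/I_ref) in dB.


I / I_ref = 7.56e-03 / 1e-12 = 7.56e+09
SIL = 10 * log10(7.56e+09) = 98.785 dB


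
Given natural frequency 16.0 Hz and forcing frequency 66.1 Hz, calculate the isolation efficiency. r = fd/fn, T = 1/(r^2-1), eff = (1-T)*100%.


r = 66.1 / 16.0 = 4.13125
r^2 - 1 = 4.13125^2 - 1 = 16.0672
T = 1/16.0672 = 0.0622386
Efficiency = (1 - 0.0622386)*100 = 93.776 %


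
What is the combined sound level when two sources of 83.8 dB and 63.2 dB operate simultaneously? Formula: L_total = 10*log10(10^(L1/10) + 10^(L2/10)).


10^(83.8/10) = 2.39883e+08
10^(63.2/10) = 2.0893e+06
Sum = 2.39883e+08 + 2.0893e+06 = 2.41972e+08
L_total = 10*log10(2.41972e+08) = 83.838 dB


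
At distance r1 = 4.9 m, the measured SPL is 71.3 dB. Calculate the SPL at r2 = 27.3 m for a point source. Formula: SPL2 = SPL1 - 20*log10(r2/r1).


r2/r1 = 27.3/4.9 = 5.57143
Correction = 20*log10(5.57143) = 14.9193 dB
SPL2 = 71.3 - 14.9193 = 56.381 dB


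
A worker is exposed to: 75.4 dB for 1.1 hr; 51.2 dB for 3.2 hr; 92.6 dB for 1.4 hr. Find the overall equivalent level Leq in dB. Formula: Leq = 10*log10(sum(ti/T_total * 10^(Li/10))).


T_total = 1.1 + 3.2 + 1.4 = 5.7 hr
(1.1/5.7) * 10^(75.4/10) = 6.69141e+06
(3.2/5.7) * 10^(51.2/10) = 74007.4
(1.4/5.7) * 10^(92.6/10) = 4.46944e+08
Sum = 6.69141e+06 + 74007.4 + 4.46944e+08 = 4.53709e+08
Leq = 10*log10(4.53709e+08) = 86.568 dB


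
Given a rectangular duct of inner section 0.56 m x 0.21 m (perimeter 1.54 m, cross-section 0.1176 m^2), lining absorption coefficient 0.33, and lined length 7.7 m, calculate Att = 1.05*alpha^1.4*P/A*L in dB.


alpha^1.4 = 0.33^1.4 = 0.211797
Attenuation rate = 1.05 * alpha^1.4 * P / A
= 1.05 * 0.211797 * 1.54 / 0.1176 = 2.91221 dB/m
Total Att = 2.91221 * 7.7 = 22.424 dB


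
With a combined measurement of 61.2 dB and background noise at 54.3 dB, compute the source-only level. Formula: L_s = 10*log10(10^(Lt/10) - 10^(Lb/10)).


10^(61.2/10) = 1.31826e+06
10^(54.3/10) = 269153
Difference = 1.31826e+06 - 269153 = 1.04911e+06
L_source = 10*log10(1.04911e+06) = 60.208 dB


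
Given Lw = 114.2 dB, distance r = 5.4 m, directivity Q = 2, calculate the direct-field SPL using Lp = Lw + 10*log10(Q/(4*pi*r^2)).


4*pi*r^2 = 4*pi*5.4^2 = 366.435 m^2
Q / (4*pi*r^2) = 2 / 366.435 = 0.00545799
Lp = 114.2 + 10*log10(0.00545799) = 91.57 dB


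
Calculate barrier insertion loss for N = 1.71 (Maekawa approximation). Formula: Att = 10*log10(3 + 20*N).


3 + 20*N = 3 + 20*1.71 = 37.2
Att = 10*log10(37.2) = 15.705 dB


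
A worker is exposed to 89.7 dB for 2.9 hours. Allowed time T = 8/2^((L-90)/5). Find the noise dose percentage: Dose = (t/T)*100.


T_allowed = 8 / 2^((89.7 - 90)/5) = 8.33973 hr
Dose = 2.9 / 8.33973 * 100 = 34.773 %


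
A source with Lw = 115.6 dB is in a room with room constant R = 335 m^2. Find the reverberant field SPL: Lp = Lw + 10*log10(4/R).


4/R = 4/335 = 0.0119403
Lp = 115.6 + 10*log10(0.0119403) = 96.37 dB


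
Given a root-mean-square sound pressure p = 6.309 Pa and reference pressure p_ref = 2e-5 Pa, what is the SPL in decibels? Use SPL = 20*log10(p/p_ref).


p / p_ref = 6.309 / 2e-5 = 315450
SPL = 20 * log10(315450) = 109.98 dB


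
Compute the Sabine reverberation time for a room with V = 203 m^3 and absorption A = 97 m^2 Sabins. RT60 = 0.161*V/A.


RT60 = 0.161 * 203 / 97 = 0.33694 s


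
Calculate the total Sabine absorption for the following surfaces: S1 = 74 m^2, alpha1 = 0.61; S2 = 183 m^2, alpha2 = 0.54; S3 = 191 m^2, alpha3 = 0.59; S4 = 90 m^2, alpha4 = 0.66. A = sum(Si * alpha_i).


74 * 0.61 = 45.14
183 * 0.54 = 98.82
191 * 0.59 = 112.69
90 * 0.66 = 59.4
A_total = 45.14 + 98.82 + 112.69 + 59.4 = 316.05 m^2


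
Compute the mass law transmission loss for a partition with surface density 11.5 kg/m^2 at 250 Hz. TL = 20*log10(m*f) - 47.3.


m * f = 11.5 * 250 = 2875
20*log10(2875) = 69.1728 dB
TL = 69.1728 - 47.3 = 21.873 dB


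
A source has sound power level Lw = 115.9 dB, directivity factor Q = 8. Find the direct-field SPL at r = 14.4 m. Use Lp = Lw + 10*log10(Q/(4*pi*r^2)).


4*pi*r^2 = 4*pi*14.4^2 = 2605.76 m^2
Q / (4*pi*r^2) = 8 / 2605.76 = 0.00307012
Lp = 115.9 + 10*log10(0.00307012) = 90.772 dB


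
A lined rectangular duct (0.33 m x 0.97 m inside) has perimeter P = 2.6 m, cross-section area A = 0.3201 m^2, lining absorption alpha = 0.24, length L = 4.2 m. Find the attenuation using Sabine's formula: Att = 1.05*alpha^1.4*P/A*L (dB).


alpha^1.4 = 0.24^1.4 = 0.135611
Attenuation rate = 1.05 * alpha^1.4 * P / A
= 1.05 * 0.135611 * 2.6 / 0.3201 = 1.15657 dB/m
Total Att = 1.15657 * 4.2 = 4.8576 dB


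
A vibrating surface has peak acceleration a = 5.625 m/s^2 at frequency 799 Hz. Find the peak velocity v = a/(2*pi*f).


omega = 2*pi*f = 2*pi*799 = 5020.27 rad/s
v = a / omega = 5.625 / 5020.27 = 0.0011205 m/s


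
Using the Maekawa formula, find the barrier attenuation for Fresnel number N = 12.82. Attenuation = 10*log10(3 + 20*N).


3 + 20*N = 3 + 20*12.82 = 259.4
Att = 10*log10(259.4) = 24.14 dB


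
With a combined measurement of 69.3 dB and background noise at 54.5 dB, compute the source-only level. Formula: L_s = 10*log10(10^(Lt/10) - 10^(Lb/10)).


10^(69.3/10) = 8.51138e+06
10^(54.5/10) = 281838
Difference = 8.51138e+06 - 281838 = 8.22954e+06
L_source = 10*log10(8.22954e+06) = 69.154 dB


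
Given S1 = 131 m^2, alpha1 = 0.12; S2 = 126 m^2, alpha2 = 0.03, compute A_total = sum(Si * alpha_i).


131 * 0.12 = 15.72
126 * 0.03 = 3.78
A_total = 15.72 + 3.78 = 19.5 m^2


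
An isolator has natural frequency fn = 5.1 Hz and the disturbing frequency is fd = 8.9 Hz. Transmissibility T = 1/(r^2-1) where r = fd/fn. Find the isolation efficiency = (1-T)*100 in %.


r = 8.9 / 5.1 = 1.7451
r^2 - 1 = 1.7451^2 - 1 = 2.04537
T = 1/2.04537 = 0.488909
Efficiency = (1 - 0.488909)*100 = 51.109 %


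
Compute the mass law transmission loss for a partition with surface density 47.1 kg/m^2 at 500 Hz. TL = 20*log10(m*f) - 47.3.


m * f = 47.1 * 500 = 23550
20*log10(23550) = 87.4398 dB
TL = 87.4398 - 47.3 = 40.14 dB


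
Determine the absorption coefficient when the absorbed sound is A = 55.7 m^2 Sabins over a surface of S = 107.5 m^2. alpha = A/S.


Absorption coefficient = absorbed power / incident power
alpha = A / S = 55.7 / 107.5 = 0.51814


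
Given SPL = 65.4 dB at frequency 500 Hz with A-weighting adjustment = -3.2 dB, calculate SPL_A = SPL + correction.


A-weighting table: 500 Hz -> -3.2 dB correction
SPL_A = SPL + correction = 65.4 + (-3.2) = 62.2 dBA


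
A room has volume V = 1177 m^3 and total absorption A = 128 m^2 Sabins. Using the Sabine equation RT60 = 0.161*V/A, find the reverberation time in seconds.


RT60 = 0.161 * 1177 / 128 = 1.4804 s


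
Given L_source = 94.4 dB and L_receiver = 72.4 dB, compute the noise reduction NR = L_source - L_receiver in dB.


NR = L_source - L_receiver (difference between source and receiving room levels)
NR = 94.4 - 72.4 = 22 dB


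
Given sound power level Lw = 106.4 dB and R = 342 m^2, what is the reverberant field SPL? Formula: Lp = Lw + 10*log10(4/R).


4/R = 4/342 = 0.0116959
Lp = 106.4 + 10*log10(0.0116959) = 87.08 dB


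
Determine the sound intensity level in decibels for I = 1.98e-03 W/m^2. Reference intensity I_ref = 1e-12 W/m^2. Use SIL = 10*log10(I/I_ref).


I / I_ref = 1.98e-03 / 1e-12 = 1.98e+09
SIL = 10 * log10(1.98e+09) = 92.967 dB


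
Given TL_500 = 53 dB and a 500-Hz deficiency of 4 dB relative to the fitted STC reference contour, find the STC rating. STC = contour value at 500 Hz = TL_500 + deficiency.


By ASTM E413, STC = value of the fitted reference contour at 500 Hz.
Contour value at 500 Hz = TL_500 + deficiency = 53 + 4 = 57
STC = 57


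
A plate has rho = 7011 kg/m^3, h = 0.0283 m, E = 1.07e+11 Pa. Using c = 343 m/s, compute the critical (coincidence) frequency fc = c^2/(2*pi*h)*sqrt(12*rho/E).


12*rho/E = 12*7011/1.07e+11 = 7.8628e-07
sqrt(12*rho/E) = sqrt(7.8628e-07) = 0.000886724
c^2/(2*pi*h) = 343^2/(2*pi*0.0283) = 661640
fc = 661640 * 0.000886724 = 586.69 Hz


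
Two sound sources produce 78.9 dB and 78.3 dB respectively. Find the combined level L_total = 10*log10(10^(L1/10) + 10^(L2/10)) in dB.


10^(78.9/10) = 7.76247e+07
10^(78.3/10) = 6.76083e+07
Sum = 7.76247e+07 + 6.76083e+07 = 1.45233e+08
L_total = 10*log10(1.45233e+08) = 81.621 dB


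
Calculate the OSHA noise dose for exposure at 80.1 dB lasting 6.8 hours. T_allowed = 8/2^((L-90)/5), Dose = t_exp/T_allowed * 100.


T_allowed = 8 / 2^((80.1 - 90)/5) = 31.5594 hr
Dose = 6.8 / 31.5594 * 100 = 21.547 %


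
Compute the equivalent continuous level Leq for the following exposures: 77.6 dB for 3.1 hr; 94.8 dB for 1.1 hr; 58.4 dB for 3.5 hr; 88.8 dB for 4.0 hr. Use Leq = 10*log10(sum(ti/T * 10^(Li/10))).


T_total = 3.1 + 1.1 + 3.5 + 4.0 = 11.7 hr
(3.1/11.7) * 10^(77.6/10) = 1.52467e+07
(1.1/11.7) * 10^(94.8/10) = 2.83927e+08
(3.5/11.7) * 10^(58.4/10) = 206958
(4.0/11.7) * 10^(88.8/10) = 2.59343e+08
Sum = 1.52467e+07 + 2.83927e+08 + 206958 + 2.59343e+08 = 5.58724e+08
Leq = 10*log10(5.58724e+08) = 87.472 dB


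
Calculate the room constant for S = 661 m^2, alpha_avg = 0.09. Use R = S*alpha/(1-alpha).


R = 661 * 0.09 / (1 - 0.09) = 65.374 m^2


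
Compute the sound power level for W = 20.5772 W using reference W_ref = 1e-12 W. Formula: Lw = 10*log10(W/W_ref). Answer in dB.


W / W_ref = 20.5772 / 1e-12 = 2.05772e+13
Lw = 10 * log10(2.05772e+13) = 133.13 dB


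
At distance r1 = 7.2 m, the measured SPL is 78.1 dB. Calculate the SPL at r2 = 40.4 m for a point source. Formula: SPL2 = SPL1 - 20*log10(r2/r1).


r2/r1 = 40.4/7.2 = 5.61111
Correction = 20*log10(5.61111) = 14.981 dB
SPL2 = 78.1 - 14.981 = 63.119 dB


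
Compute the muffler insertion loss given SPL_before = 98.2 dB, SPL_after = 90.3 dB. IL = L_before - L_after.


Insertion loss = SPL without muffler - SPL with muffler
IL = 98.2 - 90.3 = 7.9 dB


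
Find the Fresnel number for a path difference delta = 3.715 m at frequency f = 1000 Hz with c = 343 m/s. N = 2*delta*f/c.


N = 2*delta*f/c = 2*delta/lambda, where lambda = c/f
lambda = 343 / 1000 = 0.343 m
N = 2 * 3.715 / 0.343 = 21.662


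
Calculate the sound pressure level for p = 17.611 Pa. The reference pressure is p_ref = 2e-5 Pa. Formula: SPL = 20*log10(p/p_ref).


p / p_ref = 17.611 / 2e-5 = 880550
SPL = 20 * log10(880550) = 118.9 dB


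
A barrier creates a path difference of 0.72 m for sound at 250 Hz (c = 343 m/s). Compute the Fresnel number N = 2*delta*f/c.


N = 2*delta*f/c = 2*delta/lambda, where lambda = c/f
lambda = 343 / 250 = 1.372 m
N = 2 * 0.72 / 1.372 = 1.0496


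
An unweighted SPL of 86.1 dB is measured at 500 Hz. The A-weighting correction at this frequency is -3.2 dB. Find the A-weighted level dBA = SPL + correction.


A-weighting table: 500 Hz -> -3.2 dB correction
SPL_A = SPL + correction = 86.1 + (-3.2) = 82.9 dBA


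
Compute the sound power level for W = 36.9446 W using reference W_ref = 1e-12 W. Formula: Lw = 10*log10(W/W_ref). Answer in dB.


W / W_ref = 36.9446 / 1e-12 = 3.69446e+13
Lw = 10 * log10(3.69446e+13) = 135.68 dB


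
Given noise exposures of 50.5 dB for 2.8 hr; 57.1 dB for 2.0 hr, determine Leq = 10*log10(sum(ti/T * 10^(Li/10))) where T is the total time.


T_total = 2.8 + 2.0 = 4.8 hr
(2.8/4.8) * 10^(50.5/10) = 65451.1
(2.0/4.8) * 10^(57.1/10) = 213692
Sum = 65451.1 + 213692 = 279143
Leq = 10*log10(279143) = 54.458 dB


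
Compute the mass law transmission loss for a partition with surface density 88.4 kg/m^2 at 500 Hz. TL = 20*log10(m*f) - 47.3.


m * f = 88.4 * 500 = 44200
20*log10(44200) = 92.9084 dB
TL = 92.9084 - 47.3 = 45.608 dB


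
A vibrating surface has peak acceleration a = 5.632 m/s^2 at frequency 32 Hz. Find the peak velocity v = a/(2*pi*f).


omega = 2*pi*f = 2*pi*32 = 201.062 rad/s
v = a / omega = 5.632 / 201.062 = 0.028011 m/s


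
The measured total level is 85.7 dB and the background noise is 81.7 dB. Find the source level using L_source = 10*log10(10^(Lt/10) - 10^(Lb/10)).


10^(85.7/10) = 3.71535e+08
10^(81.7/10) = 1.47911e+08
Difference = 3.71535e+08 - 1.47911e+08 = 2.23624e+08
L_source = 10*log10(2.23624e+08) = 83.495 dB


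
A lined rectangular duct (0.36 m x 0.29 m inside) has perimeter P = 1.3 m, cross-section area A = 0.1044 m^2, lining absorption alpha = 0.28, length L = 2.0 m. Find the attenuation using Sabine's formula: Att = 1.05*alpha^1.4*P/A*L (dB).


alpha^1.4 = 0.28^1.4 = 0.168276
Attenuation rate = 1.05 * alpha^1.4 * P / A
= 1.05 * 0.168276 * 1.3 / 0.1044 = 2.20016 dB/m
Total Att = 2.20016 * 2.0 = 4.4003 dB


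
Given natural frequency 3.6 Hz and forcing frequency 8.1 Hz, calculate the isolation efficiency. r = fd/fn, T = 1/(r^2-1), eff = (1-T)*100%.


r = 8.1 / 3.6 = 2.25
r^2 - 1 = 2.25^2 - 1 = 4.0625
T = 1/4.0625 = 0.246154
Efficiency = (1 - 0.246154)*100 = 75.385 %


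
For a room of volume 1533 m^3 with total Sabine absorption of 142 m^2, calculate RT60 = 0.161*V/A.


RT60 = 0.161 * 1533 / 142 = 1.7381 s


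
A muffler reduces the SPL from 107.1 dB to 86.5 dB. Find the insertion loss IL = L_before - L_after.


Insertion loss = SPL without muffler - SPL with muffler
IL = 107.1 - 86.5 = 20.6 dB


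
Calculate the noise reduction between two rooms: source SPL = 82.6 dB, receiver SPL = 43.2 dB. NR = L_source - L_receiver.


NR = L_source - L_receiver (difference between source and receiving room levels)
NR = 82.6 - 43.2 = 39.4 dB


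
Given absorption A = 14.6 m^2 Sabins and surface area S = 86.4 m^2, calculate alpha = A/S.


Absorption coefficient = absorbed power / incident power
alpha = A / S = 14.6 / 86.4 = 0.16898


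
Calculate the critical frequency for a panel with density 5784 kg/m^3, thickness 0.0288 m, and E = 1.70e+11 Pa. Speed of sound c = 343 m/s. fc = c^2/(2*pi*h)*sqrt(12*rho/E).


12*rho/E = 12*5784/1.70e+11 = 4.08282e-07
sqrt(12*rho/E) = sqrt(4.08282e-07) = 0.000638969
c^2/(2*pi*h) = 343^2/(2*pi*0.0288) = 650153
fc = 650153 * 0.000638969 = 415.43 Hz


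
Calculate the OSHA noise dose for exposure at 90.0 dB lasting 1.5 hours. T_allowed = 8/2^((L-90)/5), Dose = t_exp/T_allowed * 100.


T_allowed = 8 / 2^((90.0 - 90)/5) = 8 hr
Dose = 1.5 / 8 * 100 = 18.75 %


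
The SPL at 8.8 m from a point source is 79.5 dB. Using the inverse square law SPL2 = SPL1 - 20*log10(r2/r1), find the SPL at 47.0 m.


r2/r1 = 47.0/8.8 = 5.34091
Correction = 20*log10(5.34091) = 14.5523 dB
SPL2 = 79.5 - 14.5523 = 64.948 dB


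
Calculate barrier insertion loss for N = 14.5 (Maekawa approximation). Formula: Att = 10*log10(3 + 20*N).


3 + 20*N = 3 + 20*14.5 = 293
Att = 10*log10(293) = 24.669 dB


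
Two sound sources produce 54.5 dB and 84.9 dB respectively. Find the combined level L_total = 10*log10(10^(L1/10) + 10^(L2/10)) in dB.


10^(54.5/10) = 281838
10^(84.9/10) = 3.0903e+08
Sum = 281838 + 3.0903e+08 = 3.09312e+08
L_total = 10*log10(3.09312e+08) = 84.904 dB


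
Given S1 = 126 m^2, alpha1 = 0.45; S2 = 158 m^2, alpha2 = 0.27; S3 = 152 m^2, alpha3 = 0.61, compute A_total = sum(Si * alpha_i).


126 * 0.45 = 56.7
158 * 0.27 = 42.66
152 * 0.61 = 92.72
A_total = 56.7 + 42.66 + 92.72 = 192.08 m^2


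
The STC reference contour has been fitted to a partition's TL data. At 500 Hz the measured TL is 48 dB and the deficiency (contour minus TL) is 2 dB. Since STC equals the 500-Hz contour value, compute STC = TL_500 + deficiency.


By ASTM E413, STC = value of the fitted reference contour at 500 Hz.
Contour value at 500 Hz = TL_500 + deficiency = 48 + 2 = 50
STC = 50


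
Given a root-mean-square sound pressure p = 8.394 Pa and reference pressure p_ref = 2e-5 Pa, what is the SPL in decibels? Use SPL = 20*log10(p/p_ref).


p / p_ref = 8.394 / 2e-5 = 419700
SPL = 20 * log10(419700) = 112.46 dB


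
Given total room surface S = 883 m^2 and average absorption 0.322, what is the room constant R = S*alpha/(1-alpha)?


R = 883 * 0.322 / (1 - 0.322) = 419.36 m^2


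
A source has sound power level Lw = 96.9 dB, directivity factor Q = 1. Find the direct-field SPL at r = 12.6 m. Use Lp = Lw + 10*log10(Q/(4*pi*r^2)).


4*pi*r^2 = 4*pi*12.6^2 = 1995.04 m^2
Q / (4*pi*r^2) = 1 / 1995.04 = 0.000501243
Lp = 96.9 + 10*log10(0.000501243) = 63.9 dB


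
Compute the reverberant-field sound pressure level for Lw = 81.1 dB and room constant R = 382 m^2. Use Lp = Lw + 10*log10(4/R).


4/R = 4/382 = 0.0104712
Lp = 81.1 + 10*log10(0.0104712) = 61.3 dB


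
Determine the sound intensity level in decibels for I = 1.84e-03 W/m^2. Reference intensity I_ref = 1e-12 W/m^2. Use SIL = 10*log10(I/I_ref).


I / I_ref = 1.84e-03 / 1e-12 = 1.84e+09
SIL = 10 * log10(1.84e+09) = 92.648 dB


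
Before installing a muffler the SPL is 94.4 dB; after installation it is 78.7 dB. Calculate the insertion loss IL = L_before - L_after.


Insertion loss = SPL without muffler - SPL with muffler
IL = 94.4 - 78.7 = 15.7 dB


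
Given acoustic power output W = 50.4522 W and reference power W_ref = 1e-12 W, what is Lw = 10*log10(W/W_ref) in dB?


W / W_ref = 50.4522 / 1e-12 = 5.04522e+13
Lw = 10 * log10(5.04522e+13) = 137.03 dB


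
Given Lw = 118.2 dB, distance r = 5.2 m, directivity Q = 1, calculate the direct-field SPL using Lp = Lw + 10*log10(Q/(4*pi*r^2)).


4*pi*r^2 = 4*pi*5.2^2 = 339.795 m^2
Q / (4*pi*r^2) = 1 / 339.795 = 0.00294295
Lp = 118.2 + 10*log10(0.00294295) = 92.888 dB


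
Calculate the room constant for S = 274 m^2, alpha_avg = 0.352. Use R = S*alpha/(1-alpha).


R = 274 * 0.352 / (1 - 0.352) = 148.84 m^2


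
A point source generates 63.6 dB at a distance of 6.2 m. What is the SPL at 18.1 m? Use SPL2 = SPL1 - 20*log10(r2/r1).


r2/r1 = 18.1/6.2 = 2.91935
Correction = 20*log10(2.91935) = 9.30572 dB
SPL2 = 63.6 - 9.30572 = 54.294 dB


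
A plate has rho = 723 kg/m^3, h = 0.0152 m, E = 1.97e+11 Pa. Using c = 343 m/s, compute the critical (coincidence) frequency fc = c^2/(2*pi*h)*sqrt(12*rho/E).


12*rho/E = 12*723/1.97e+11 = 4.40406e-08
sqrt(12*rho/E) = sqrt(4.40406e-08) = 0.000209859
c^2/(2*pi*h) = 343^2/(2*pi*0.0152) = 1.23187e+06
fc = 1.23187e+06 * 0.000209859 = 258.52 Hz


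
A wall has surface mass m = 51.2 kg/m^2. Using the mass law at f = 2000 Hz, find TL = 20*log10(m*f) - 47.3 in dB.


m * f = 51.2 * 2000 = 102400
20*log10(102400) = 100.206 dB
TL = 100.206 - 47.3 = 52.906 dB


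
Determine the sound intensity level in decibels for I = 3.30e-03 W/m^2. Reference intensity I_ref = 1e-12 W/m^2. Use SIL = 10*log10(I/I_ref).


I / I_ref = 3.30e-03 / 1e-12 = 3.3e+09
SIL = 10 * log10(3.3e+09) = 95.185 dB


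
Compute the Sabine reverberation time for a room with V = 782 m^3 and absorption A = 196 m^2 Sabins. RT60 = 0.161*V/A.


RT60 = 0.161 * 782 / 196 = 0.64236 s


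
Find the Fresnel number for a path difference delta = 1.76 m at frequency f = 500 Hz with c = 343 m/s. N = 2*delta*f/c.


N = 2*delta*f/c = 2*delta/lambda, where lambda = c/f
lambda = 343 / 500 = 0.686 m
N = 2 * 1.76 / 0.686 = 5.1312


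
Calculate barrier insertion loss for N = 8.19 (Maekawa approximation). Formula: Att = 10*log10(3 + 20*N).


3 + 20*N = 3 + 20*8.19 = 166.8
Att = 10*log10(166.8) = 22.222 dB


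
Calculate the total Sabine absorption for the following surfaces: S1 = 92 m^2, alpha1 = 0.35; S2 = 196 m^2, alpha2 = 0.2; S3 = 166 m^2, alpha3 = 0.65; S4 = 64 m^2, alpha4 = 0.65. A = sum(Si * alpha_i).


92 * 0.35 = 32.2
196 * 0.2 = 39.2
166 * 0.65 = 107.9
64 * 0.65 = 41.6
A_total = 32.2 + 39.2 + 107.9 + 41.6 = 220.9 m^2


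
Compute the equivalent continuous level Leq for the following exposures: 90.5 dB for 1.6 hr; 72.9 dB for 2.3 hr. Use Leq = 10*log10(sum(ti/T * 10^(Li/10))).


T_total = 1.6 + 2.3 = 3.9 hr
(1.6/3.9) * 10^(90.5/10) = 4.60315e+08
(2.3/3.9) * 10^(72.9/10) = 1.14991e+07
Sum = 4.60315e+08 + 1.14991e+07 = 4.71814e+08
Leq = 10*log10(4.71814e+08) = 86.738 dB


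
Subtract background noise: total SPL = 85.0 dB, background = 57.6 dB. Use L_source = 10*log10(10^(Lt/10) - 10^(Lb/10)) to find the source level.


10^(85.0/10) = 3.16228e+08
10^(57.6/10) = 575440
Difference = 3.16228e+08 - 575440 = 3.15653e+08
L_source = 10*log10(3.15653e+08) = 84.992 dB


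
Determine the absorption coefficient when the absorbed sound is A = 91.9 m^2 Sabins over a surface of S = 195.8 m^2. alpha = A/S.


Absorption coefficient = absorbed power / incident power
alpha = A / S = 91.9 / 195.8 = 0.46936


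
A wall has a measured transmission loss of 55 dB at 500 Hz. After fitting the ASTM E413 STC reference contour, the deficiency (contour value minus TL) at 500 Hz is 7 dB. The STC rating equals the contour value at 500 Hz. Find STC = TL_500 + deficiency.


By ASTM E413, STC = value of the fitted reference contour at 500 Hz.
Contour value at 500 Hz = TL_500 + deficiency = 55 + 7 = 62
STC = 62


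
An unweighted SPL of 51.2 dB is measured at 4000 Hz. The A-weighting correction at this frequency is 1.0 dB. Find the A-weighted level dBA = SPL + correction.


A-weighting table: 4000 Hz -> 1.0 dB correction
SPL_A = SPL + correction = 51.2 + (1.0) = 52.2 dBA


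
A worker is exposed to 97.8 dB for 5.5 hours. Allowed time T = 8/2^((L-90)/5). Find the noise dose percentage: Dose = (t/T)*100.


T_allowed = 8 / 2^((97.8 - 90)/5) = 2.71321 hr
Dose = 5.5 / 2.71321 * 100 = 202.71 %


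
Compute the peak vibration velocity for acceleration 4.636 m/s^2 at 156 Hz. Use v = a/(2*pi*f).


omega = 2*pi*f = 2*pi*156 = 980.177 rad/s
v = a / omega = 4.636 / 980.177 = 0.0047298 m/s


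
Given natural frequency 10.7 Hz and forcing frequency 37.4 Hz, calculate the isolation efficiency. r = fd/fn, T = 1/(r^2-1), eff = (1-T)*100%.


r = 37.4 / 10.7 = 3.49533
r^2 - 1 = 3.49533^2 - 1 = 11.2173
T = 1/11.2173 = 0.089148
Efficiency = (1 - 0.089148)*100 = 91.085 %


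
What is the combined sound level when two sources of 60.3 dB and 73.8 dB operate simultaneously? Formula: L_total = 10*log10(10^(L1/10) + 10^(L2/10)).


10^(60.3/10) = 1.07152e+06
10^(73.8/10) = 2.39883e+07
Sum = 1.07152e+06 + 2.39883e+07 = 2.50598e+07
L_total = 10*log10(2.50598e+07) = 73.99 dB


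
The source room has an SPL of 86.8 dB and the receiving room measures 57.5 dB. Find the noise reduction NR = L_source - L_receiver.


NR = L_source - L_receiver (difference between source and receiving room levels)
NR = 86.8 - 57.5 = 29.3 dB


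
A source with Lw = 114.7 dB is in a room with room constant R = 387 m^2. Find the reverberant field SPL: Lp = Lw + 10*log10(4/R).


4/R = 4/387 = 0.0103359
Lp = 114.7 + 10*log10(0.0103359) = 94.843 dB


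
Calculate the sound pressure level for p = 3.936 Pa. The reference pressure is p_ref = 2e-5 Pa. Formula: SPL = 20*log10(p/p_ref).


p / p_ref = 3.936 / 2e-5 = 196800
SPL = 20 * log10(196800) = 105.88 dB


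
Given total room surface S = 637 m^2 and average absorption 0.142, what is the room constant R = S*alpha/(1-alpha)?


R = 637 * 0.142 / (1 - 0.142) = 105.42 m^2


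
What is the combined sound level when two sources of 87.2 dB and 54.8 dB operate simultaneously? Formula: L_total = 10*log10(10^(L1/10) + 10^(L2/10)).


10^(87.2/10) = 5.24807e+08
10^(54.8/10) = 301995
Sum = 5.24807e+08 + 301995 = 5.25109e+08
L_total = 10*log10(5.25109e+08) = 87.202 dB


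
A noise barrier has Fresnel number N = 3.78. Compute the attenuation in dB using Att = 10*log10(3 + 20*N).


3 + 20*N = 3 + 20*3.78 = 78.6
Att = 10*log10(78.6) = 18.954 dB


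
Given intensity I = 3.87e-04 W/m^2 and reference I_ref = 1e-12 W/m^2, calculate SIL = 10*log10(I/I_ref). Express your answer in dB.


I / I_ref = 3.87e-04 / 1e-12 = 3.87e+08
SIL = 10 * log10(3.87e+08) = 85.877 dB


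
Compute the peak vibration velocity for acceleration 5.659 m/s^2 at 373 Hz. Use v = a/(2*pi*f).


omega = 2*pi*f = 2*pi*373 = 2343.63 rad/s
v = a / omega = 5.659 / 2343.63 = 0.0024146 m/s


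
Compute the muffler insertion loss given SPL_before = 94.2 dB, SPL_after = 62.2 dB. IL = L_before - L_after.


Insertion loss = SPL without muffler - SPL with muffler
IL = 94.2 - 62.2 = 32 dB


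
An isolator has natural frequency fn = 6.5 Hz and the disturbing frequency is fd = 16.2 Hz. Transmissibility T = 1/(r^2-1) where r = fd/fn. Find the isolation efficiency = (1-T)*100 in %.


r = 16.2 / 6.5 = 2.49231
r^2 - 1 = 2.49231^2 - 1 = 5.21161
T = 1/5.21161 = 0.191879
Efficiency = (1 - 0.191879)*100 = 80.812 %


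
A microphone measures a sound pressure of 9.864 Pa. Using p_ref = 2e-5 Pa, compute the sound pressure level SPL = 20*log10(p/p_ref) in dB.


p / p_ref = 9.864 / 2e-5 = 493200
SPL = 20 * log10(493200) = 113.86 dB


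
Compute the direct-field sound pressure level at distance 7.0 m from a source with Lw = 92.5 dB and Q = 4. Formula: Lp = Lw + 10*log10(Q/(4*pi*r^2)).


4*pi*r^2 = 4*pi*7.0^2 = 615.752 m^2
Q / (4*pi*r^2) = 4 / 615.752 = 0.00649612
Lp = 92.5 + 10*log10(0.00649612) = 70.627 dB


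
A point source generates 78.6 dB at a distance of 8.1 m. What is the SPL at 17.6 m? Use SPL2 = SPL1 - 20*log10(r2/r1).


r2/r1 = 17.6/8.1 = 2.17284
Correction = 20*log10(2.17284) = 6.74055 dB
SPL2 = 78.6 - 6.74055 = 71.859 dB


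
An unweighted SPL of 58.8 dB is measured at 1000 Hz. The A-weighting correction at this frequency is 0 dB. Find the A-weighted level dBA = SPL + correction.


A-weighting table: 1000 Hz -> 0 dB correction
SPL_A = SPL + correction = 58.8 + (0) = 58.8 dBA


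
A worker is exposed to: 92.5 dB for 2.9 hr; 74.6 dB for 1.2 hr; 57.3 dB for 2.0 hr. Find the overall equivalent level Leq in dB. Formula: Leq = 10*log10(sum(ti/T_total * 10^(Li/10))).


T_total = 2.9 + 1.2 + 2.0 = 6.1 hr
(2.9/6.1) * 10^(92.5/10) = 8.45412e+08
(1.2/6.1) * 10^(74.6/10) = 5.6735e+06
(2.0/6.1) * 10^(57.3/10) = 176076
Sum = 8.45412e+08 + 5.6735e+06 + 176076 = 8.51262e+08
Leq = 10*log10(8.51262e+08) = 89.301 dB


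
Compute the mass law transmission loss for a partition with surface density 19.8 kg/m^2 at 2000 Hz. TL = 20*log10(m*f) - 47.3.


m * f = 19.8 * 2000 = 39600
20*log10(39600) = 91.9539 dB
TL = 91.9539 - 47.3 = 44.654 dB


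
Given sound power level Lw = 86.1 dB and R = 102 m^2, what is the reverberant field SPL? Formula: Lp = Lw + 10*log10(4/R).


4/R = 4/102 = 0.0392157
Lp = 86.1 + 10*log10(0.0392157) = 72.035 dB


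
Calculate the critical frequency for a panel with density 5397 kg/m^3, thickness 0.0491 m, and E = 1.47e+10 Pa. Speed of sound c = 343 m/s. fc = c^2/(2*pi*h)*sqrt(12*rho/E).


12*rho/E = 12*5397/1.47e+10 = 4.40571e-06
sqrt(12*rho/E) = sqrt(4.40571e-06) = 0.00209898
c^2/(2*pi*h) = 343^2/(2*pi*0.0491) = 381353
fc = 381353 * 0.00209898 = 800.45 Hz


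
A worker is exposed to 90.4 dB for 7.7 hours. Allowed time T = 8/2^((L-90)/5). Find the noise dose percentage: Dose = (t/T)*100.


T_allowed = 8 / 2^((90.4 - 90)/5) = 7.56846 hr
Dose = 7.7 / 7.56846 * 100 = 101.74 %


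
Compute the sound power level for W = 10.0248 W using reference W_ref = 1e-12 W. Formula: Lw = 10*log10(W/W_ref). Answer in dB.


W / W_ref = 10.0248 / 1e-12 = 1.00248e+13
Lw = 10 * log10(1.00248e+13) = 130.01 dB


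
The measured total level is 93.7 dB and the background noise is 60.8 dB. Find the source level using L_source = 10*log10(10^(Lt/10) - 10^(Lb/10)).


10^(93.7/10) = 2.34423e+09
10^(60.8/10) = 1.20226e+06
Difference = 2.34423e+09 - 1.20226e+06 = 2.34303e+09
L_source = 10*log10(2.34303e+09) = 93.698 dB


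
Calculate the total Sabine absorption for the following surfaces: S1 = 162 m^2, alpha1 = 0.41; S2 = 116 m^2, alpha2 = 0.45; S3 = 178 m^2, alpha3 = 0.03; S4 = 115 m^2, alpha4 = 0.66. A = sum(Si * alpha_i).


162 * 0.41 = 66.42
116 * 0.45 = 52.2
178 * 0.03 = 5.34
115 * 0.66 = 75.9
A_total = 66.42 + 52.2 + 5.34 + 75.9 = 199.86 m^2


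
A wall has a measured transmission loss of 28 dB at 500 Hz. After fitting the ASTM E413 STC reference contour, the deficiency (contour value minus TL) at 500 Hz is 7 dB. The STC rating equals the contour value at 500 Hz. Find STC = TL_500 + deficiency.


By ASTM E413, STC = value of the fitted reference contour at 500 Hz.
Contour value at 500 Hz = TL_500 + deficiency = 28 + 7 = 35
STC = 35


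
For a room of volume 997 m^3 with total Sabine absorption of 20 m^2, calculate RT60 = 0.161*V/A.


RT60 = 0.161 * 997 / 20 = 8.0259 s


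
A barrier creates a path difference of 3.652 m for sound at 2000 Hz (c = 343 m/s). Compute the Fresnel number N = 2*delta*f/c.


N = 2*delta*f/c = 2*delta/lambda, where lambda = c/f
lambda = 343 / 2000 = 0.1715 m
N = 2 * 3.652 / 0.1715 = 42.589


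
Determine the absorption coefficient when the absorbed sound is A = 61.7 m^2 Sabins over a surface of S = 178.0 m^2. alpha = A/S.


Absorption coefficient = absorbed power / incident power
alpha = A / S = 61.7 / 178.0 = 0.34663


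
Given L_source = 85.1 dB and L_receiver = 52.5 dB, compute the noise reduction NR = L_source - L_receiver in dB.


NR = L_source - L_receiver (difference between source and receiving room levels)
NR = 85.1 - 52.5 = 32.6 dB


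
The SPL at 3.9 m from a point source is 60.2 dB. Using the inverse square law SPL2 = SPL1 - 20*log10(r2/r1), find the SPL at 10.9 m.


r2/r1 = 10.9/3.9 = 2.79487
Correction = 20*log10(2.79487) = 8.92723 dB
SPL2 = 60.2 - 8.92723 = 51.273 dB


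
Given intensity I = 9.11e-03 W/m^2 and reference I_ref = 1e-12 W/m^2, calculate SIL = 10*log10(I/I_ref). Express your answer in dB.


I / I_ref = 9.11e-03 / 1e-12 = 9.11e+09
SIL = 10 * log10(9.11e+09) = 99.595 dB


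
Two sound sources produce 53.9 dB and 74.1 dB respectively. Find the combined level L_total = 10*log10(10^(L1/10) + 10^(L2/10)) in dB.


10^(53.9/10) = 245471
10^(74.1/10) = 2.5704e+07
Sum = 245471 + 2.5704e+07 = 2.59495e+07
L_total = 10*log10(2.59495e+07) = 74.141 dB


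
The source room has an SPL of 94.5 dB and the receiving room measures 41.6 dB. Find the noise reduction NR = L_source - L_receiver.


NR = L_source - L_receiver (difference between source and receiving room levels)
NR = 94.5 - 41.6 = 52.9 dB


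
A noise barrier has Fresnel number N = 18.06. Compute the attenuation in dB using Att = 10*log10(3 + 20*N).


3 + 20*N = 3 + 20*18.06 = 364.2
Att = 10*log10(364.2) = 25.613 dB


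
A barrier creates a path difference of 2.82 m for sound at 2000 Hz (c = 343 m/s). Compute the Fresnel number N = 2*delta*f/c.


N = 2*delta*f/c = 2*delta/lambda, where lambda = c/f
lambda = 343 / 2000 = 0.1715 m
N = 2 * 2.82 / 0.1715 = 32.886


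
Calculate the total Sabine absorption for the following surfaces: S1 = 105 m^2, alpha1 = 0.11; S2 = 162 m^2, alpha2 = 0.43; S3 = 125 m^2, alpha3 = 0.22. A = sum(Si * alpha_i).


105 * 0.11 = 11.55
162 * 0.43 = 69.66
125 * 0.22 = 27.5
A_total = 11.55 + 69.66 + 27.5 = 108.71 m^2


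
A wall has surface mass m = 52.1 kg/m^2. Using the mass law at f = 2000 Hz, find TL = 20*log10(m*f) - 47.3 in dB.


m * f = 52.1 * 2000 = 104200
20*log10(104200) = 100.357 dB
TL = 100.357 - 47.3 = 53.057 dB


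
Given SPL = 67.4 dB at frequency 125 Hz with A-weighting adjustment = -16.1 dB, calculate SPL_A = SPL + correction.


A-weighting table: 125 Hz -> -16.1 dB correction
SPL_A = SPL + correction = 67.4 + (-16.1) = 51.3 dBA


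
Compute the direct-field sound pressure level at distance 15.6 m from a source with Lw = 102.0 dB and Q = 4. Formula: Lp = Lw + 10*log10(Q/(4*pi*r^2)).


4*pi*r^2 = 4*pi*15.6^2 = 3058.15 m^2
Q / (4*pi*r^2) = 4 / 3058.15 = 0.00130798
Lp = 102.0 + 10*log10(0.00130798) = 73.166 dB


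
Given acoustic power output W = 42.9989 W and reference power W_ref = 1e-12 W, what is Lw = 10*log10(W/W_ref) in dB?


W / W_ref = 42.9989 / 1e-12 = 4.29989e+13
Lw = 10 * log10(4.29989e+13) = 136.33 dB


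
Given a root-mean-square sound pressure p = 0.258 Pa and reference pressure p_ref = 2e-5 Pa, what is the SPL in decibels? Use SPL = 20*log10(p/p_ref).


p / p_ref = 0.258 / 2e-5 = 12900
SPL = 20 * log10(12900) = 82.212 dB


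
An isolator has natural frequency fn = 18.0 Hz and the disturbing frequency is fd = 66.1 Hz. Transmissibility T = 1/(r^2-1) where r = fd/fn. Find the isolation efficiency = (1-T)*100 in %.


r = 66.1 / 18.0 = 3.67222
r^2 - 1 = 3.67222^2 - 1 = 12.4852
T = 1/12.4852 = 0.0800948
Efficiency = (1 - 0.0800948)*100 = 91.991 %


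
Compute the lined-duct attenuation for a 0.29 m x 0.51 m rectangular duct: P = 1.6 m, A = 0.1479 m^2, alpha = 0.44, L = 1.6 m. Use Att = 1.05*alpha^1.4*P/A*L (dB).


alpha^1.4 = 0.44^1.4 = 0.316835
Attenuation rate = 1.05 * alpha^1.4 * P / A
= 1.05 * 0.316835 * 1.6 / 0.1479 = 3.59894 dB/m
Total Att = 3.59894 * 1.6 = 5.7583 dB


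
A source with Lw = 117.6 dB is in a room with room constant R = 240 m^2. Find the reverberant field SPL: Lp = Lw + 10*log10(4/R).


4/R = 4/240 = 0.0166667
Lp = 117.6 + 10*log10(0.0166667) = 99.818 dB


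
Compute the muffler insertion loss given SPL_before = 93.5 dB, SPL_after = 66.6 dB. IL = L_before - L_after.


Insertion loss = SPL without muffler - SPL with muffler
IL = 93.5 - 66.6 = 26.9 dB


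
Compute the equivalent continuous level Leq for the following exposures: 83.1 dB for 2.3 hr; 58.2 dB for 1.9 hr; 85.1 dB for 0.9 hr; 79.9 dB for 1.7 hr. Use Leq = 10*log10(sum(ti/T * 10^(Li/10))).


T_total = 2.3 + 1.9 + 0.9 + 1.7 = 6.8 hr
(2.3/6.8) * 10^(83.1/10) = 6.90588e+07
(1.9/6.8) * 10^(58.2/10) = 184606
(0.9/6.8) * 10^(85.1/10) = 4.28286e+07
(1.7/6.8) * 10^(79.9/10) = 2.44309e+07
Sum = 6.90588e+07 + 184606 + 4.28286e+07 + 2.44309e+07 = 1.36503e+08
Leq = 10*log10(1.36503e+08) = 81.351 dB


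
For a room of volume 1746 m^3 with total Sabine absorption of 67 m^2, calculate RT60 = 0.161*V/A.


RT60 = 0.161 * 1746 / 67 = 4.1956 s


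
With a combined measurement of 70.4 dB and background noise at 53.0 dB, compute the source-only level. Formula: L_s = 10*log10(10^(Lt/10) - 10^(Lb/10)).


10^(70.4/10) = 1.09648e+07
10^(53.0/10) = 199526
Difference = 1.09648e+07 - 199526 = 1.07653e+07
L_source = 10*log10(1.07653e+07) = 70.32 dB


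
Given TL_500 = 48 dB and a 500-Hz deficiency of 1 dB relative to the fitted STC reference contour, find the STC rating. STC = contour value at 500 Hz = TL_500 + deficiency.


By ASTM E413, STC = value of the fitted reference contour at 500 Hz.
Contour value at 500 Hz = TL_500 + deficiency = 48 + 1 = 49
STC = 49


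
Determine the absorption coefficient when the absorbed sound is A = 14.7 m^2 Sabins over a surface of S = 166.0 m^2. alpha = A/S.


Absorption coefficient = absorbed power / incident power
alpha = A / S = 14.7 / 166.0 = 0.088554


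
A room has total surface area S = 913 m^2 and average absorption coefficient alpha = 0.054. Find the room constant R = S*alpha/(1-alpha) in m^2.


R = 913 * 0.054 / (1 - 0.054) = 52.116 m^2


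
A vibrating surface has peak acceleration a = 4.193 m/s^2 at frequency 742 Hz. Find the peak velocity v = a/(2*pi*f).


omega = 2*pi*f = 2*pi*742 = 4662.12 rad/s
v = a / omega = 4.193 / 4662.12 = 0.00089938 m/s


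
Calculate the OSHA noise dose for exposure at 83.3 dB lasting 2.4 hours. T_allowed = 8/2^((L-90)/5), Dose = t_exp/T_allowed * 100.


T_allowed = 8 / 2^((83.3 - 90)/5) = 20.2521 hr
Dose = 2.4 / 20.2521 * 100 = 11.851 %


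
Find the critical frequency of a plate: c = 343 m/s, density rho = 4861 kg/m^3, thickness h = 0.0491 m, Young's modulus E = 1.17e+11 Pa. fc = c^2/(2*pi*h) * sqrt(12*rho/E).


12*rho/E = 12*4861/1.17e+11 = 4.98564e-07
sqrt(12*rho/E) = sqrt(4.98564e-07) = 0.000706091
c^2/(2*pi*h) = 343^2/(2*pi*0.0491) = 381353
fc = 381353 * 0.000706091 = 269.27 Hz


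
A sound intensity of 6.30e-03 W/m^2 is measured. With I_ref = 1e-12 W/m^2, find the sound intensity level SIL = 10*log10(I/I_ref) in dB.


I / I_ref = 6.30e-03 / 1e-12 = 6.3e+09
SIL = 10 * log10(6.3e+09) = 97.993 dB


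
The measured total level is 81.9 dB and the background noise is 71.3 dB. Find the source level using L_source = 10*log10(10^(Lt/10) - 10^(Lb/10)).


10^(81.9/10) = 1.54882e+08
10^(71.3/10) = 1.34896e+07
Difference = 1.54882e+08 - 1.34896e+07 = 1.41392e+08
L_source = 10*log10(1.41392e+08) = 81.504 dB


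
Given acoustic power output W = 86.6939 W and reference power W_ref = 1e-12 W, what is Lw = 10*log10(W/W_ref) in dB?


W / W_ref = 86.6939 / 1e-12 = 8.66939e+13
Lw = 10 * log10(8.66939e+13) = 139.38 dB


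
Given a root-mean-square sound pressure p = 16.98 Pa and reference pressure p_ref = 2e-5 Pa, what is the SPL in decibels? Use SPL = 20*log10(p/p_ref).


p / p_ref = 16.98 / 2e-5 = 849000
SPL = 20 * log10(849000) = 118.58 dB


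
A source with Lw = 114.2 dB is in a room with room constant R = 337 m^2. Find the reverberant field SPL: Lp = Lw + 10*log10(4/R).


4/R = 4/337 = 0.0118694
Lp = 114.2 + 10*log10(0.0118694) = 94.944 dB


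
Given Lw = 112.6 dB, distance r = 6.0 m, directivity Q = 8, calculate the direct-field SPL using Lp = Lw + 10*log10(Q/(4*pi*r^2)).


4*pi*r^2 = 4*pi*6.0^2 = 452.389 m^2
Q / (4*pi*r^2) = 8 / 452.389 = 0.0176839
Lp = 112.6 + 10*log10(0.0176839) = 95.076 dB


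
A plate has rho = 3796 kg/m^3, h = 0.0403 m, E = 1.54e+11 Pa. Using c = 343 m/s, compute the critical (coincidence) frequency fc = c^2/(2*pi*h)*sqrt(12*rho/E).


12*rho/E = 12*3796/1.54e+11 = 2.95792e-07
sqrt(12*rho/E) = sqrt(2.95792e-07) = 0.000543868
c^2/(2*pi*h) = 343^2/(2*pi*0.0403) = 464626
fc = 464626 * 0.000543868 = 252.7 Hz


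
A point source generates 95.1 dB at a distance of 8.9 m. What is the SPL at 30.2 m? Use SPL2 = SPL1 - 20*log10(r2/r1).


r2/r1 = 30.2/8.9 = 3.39326
Correction = 20*log10(3.39326) = 10.6123 dB
SPL2 = 95.1 - 10.6123 = 84.488 dB


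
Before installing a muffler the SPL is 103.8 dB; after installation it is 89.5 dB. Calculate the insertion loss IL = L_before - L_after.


Insertion loss = SPL without muffler - SPL with muffler
IL = 103.8 - 89.5 = 14.3 dB


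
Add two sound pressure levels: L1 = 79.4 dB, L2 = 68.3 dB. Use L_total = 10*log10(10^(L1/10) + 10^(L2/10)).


10^(79.4/10) = 8.70964e+07
10^(68.3/10) = 6.76083e+06
Sum = 8.70964e+07 + 6.76083e+06 = 9.38572e+07
L_total = 10*log10(9.38572e+07) = 79.725 dB
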